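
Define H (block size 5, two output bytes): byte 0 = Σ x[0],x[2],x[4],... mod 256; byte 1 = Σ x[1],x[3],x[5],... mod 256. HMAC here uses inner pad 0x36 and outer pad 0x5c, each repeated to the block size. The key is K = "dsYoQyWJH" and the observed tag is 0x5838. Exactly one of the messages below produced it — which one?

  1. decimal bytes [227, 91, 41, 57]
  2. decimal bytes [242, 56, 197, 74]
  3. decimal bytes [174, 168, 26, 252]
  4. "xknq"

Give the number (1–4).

4

Key "dsYoQyWJH" = 64 73 59 6f 51 79 57 4a 48 is 9 bytes > B = 5, so hash it first: H(key) = ad a5, then zero-pad to 5 bytes: K' = ad a5 00 00 00.
K' ⊕ ipad = 9b 93 36 36 36; K' ⊕ opad = f1 f9 5c 5c 5c.
m1: inner = H(9b 93 36 36 36 e3 5b 29 39) = 9b d5; tag = H(f1 f9 5c 5c 5c 9b d5) = 7ef0
m2: inner = H(9b 93 36 36 36 f2 38 c5 4a) = 89 80; tag = H(f1 f9 5c 5c 5c 89 80) = 29de
m3: inner = H(9b 93 36 36 36 ae a8 1a fc) = ab 91; tag = H(f1 f9 5c 5c 5c ab 91) = 3a00
m4: inner = H(9b 93 36 36 36 78 6b 6e 71) = e3 af; tag = H(f1 f9 5c 5c 5c e3 af) = 5838 ← matches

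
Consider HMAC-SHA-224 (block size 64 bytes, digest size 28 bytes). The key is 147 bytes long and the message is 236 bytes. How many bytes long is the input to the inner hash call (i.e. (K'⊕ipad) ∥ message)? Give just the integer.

300

Key is 147 > 64 bytes, so it is hashed to 28 bytes then zero-padded to 64: |K'| = 64.
Inner input = (K'⊕ipad) ∥ m → 64 + 236 = 300 bytes.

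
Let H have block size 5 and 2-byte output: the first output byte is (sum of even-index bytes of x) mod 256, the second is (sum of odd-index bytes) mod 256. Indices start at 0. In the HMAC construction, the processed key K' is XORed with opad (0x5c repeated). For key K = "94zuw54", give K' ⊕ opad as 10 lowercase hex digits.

02825c5c5c

Key "94zuw54" = 39 34 7a 75 77 35 34 is 7 bytes > B = 5, so hash it first: H(key) = 5e de, then zero-pad to 5 bytes: K' = 5e de 00 00 00.
XOR each byte with 0x5c: 5e⊕5c=02, de⊕5c=82, 00⊕5c=5c, 00⊕5c=5c, 00⊕5c=5c.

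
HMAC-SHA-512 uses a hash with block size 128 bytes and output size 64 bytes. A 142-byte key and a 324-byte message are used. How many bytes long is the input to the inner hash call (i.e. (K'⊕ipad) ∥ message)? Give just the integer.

452

Key is 142 > 128 bytes, so it is hashed to 64 bytes then zero-padded to 128: |K'| = 128.
Inner input = (K'⊕ipad) ∥ m → 128 + 324 = 452 bytes.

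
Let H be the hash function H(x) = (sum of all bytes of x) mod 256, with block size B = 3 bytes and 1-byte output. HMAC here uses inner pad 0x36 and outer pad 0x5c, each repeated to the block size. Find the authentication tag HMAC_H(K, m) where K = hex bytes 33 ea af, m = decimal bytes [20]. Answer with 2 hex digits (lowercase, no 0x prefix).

a6

Key hex bytes 33 ea af is exactly B = 3 bytes: K' = 33 ea af.
K' ⊕ ipad = 05 dc 99.  K' ⊕ opad = 6f b6 f3.
Inner input = (K'⊕ipad) ∥ m = 05 dc 99 ∥ 14.
Inner hash: sum = 5+220+153+20 = 398; mod 256 = 142 → 8e.
Outer input = (K'⊕opad) ∥ inner = 6f b6 f3 ∥ 8e.
Outer hash (tag): sum = 111+182+243+142 = 678; mod 256 = 166 → a6.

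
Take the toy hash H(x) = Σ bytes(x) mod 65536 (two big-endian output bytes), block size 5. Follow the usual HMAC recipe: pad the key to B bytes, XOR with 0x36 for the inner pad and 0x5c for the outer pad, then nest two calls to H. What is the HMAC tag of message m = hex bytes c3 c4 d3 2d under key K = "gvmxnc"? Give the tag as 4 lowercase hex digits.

Key "gvmxnc" = 67 76 6d 78 6e 63 is 6 bytes > B = 5, so hash it first: H(key) = 02 93, then zero-pad to 5 bytes: K' = 02 93 00 00 00.
K' ⊕ ipad = 34 a5 36 36 36.  K' ⊕ opad = 5e cf 5c 5c 5c.
Inner input = (K'⊕ipad) ∥ m = 34 a5 36 36 36 ∥ c3 c4 d3 2d.
Inner hash: sum = 52+165+54+54+54+195+196+211+45 = 1026 → 04 02.
Outer input = (K'⊕opad) ∥ inner = 5e cf 5c 5c 5c ∥ 04 02.
Outer hash (tag): sum = 94+207+92+92+92+4+2 = 583 → 02 47.

0247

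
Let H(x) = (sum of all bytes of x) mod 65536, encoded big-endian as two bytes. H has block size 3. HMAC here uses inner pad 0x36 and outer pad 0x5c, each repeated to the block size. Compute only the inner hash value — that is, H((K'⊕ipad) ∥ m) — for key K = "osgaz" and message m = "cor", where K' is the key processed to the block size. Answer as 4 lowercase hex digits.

01c0

Key "osgaz" = 6f 73 67 61 7a is 5 bytes > B = 3, so hash it first: H(key) = 02 24, then zero-pad to 3 bytes: K' = 02 24 00.
K' ⊕ ipad = 34 12 36.
Inner input = 34 12 36 ∥ 63 6f 72.
Inner hash: sum = 52+18+54+99+111+114 = 448 → 01 c0.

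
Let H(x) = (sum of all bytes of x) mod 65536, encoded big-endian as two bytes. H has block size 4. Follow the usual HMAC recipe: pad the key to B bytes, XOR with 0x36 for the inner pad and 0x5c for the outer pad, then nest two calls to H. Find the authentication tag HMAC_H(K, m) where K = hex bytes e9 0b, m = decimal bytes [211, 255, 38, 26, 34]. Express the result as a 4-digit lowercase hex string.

Key hex bytes e9 0b is 2 bytes ≤ B = 4; zero-pad to 4 bytes: K' = e9 0b 00 00.
K' ⊕ ipad = df 3d 36 36.  K' ⊕ opad = b5 57 5c 5c.
Inner input = (K'⊕ipad) ∥ m = df 3d 36 36 ∥ d3 ff 26 1a 22.
Inner hash: sum = 223+61+54+54+211+255+38+26+34 = 956 → 03 bc.
Outer input = (K'⊕opad) ∥ inner = b5 57 5c 5c ∥ 03 bc.
Outer hash (tag): sum = 181+87+92+92+3+188 = 643 → 02 83.

0283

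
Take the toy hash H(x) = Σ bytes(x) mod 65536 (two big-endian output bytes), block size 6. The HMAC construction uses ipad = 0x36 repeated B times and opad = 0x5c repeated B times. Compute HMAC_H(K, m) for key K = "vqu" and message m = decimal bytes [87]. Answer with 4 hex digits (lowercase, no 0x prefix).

Key "vqu" = 76 71 75 is 3 bytes ≤ B = 6; zero-pad to 6 bytes: K' = 76 71 75 00 00 00.
K' ⊕ ipad = 40 47 43 36 36 36.  K' ⊕ opad = 2a 2d 29 5c 5c 5c.
Inner input = (K'⊕ipad) ∥ m = 40 47 43 36 36 36 ∥ 57.
Inner hash: sum = 64+71+67+54+54+54+87 = 451 → 01 c3.
Outer input = (K'⊕opad) ∥ inner = 2a 2d 29 5c 5c 5c ∥ 01 c3.
Outer hash (tag): sum = 42+45+41+92+92+92+1+195 = 600 → 02 58.

0258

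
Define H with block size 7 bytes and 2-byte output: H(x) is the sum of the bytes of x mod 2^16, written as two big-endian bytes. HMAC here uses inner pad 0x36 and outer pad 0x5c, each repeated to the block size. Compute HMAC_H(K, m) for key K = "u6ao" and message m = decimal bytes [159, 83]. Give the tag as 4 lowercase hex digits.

Key "u6ao" = 75 36 61 6f is 4 bytes ≤ B = 7; zero-pad to 7 bytes: K' = 75 36 61 6f 00 00 00.
K' ⊕ ipad = 43 00 57 59 36 36 36.  K' ⊕ opad = 29 6a 3d 33 5c 5c 5c.
Inner input = (K'⊕ipad) ∥ m = 43 00 57 59 36 36 36 ∥ 9f 53.
Inner hash: sum = 67+0+87+89+54+54+54+159+83 = 647 → 02 87.
Outer input = (K'⊕opad) ∥ inner = 29 6a 3d 33 5c 5c 5c ∥ 02 87.
Outer hash (tag): sum = 41+106+61+51+92+92+92+2+135 = 672 → 02 a0.

02a0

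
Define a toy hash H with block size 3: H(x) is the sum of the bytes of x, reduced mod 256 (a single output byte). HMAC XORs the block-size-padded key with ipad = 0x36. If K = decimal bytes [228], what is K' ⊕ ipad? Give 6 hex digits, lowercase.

d23636

Key decimal bytes [228] = e4 is 1 byte ≤ B = 3; zero-pad to 3 bytes: K' = e4 00 00.
XOR each byte with 0x36: e4⊕36=d2, 00⊕36=36, 00⊕36=36.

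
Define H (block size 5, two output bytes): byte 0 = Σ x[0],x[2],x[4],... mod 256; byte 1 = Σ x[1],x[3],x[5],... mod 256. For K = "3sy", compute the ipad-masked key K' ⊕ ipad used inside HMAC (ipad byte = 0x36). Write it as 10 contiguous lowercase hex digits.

05454f3636

Key "3sy" = 33 73 79 is 3 bytes ≤ B = 5; zero-pad to 5 bytes: K' = 33 73 79 00 00.
XOR each byte with 0x36: 33⊕36=05, 73⊕36=45, 79⊕36=4f, 00⊕36=36, 00⊕36=36.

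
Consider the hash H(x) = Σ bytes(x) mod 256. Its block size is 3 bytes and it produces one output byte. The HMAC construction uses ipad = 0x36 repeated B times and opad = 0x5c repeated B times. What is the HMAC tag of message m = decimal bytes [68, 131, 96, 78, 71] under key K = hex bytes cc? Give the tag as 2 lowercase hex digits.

6a

Key hex bytes cc is 1 byte ≤ B = 3; zero-pad to 3 bytes: K' = cc 00 00.
K' ⊕ ipad = fa 36 36.  K' ⊕ opad = 90 5c 5c.
Inner input = (K'⊕ipad) ∥ m = fa 36 36 ∥ 44 83 60 4e 47.
Inner hash: sum = 250+54+54+68+131+96+78+71 = 802; mod 256 = 34 → 22.
Outer input = (K'⊕opad) ∥ inner = 90 5c 5c ∥ 22.
Outer hash (tag): sum = 144+92+92+34 = 362; mod 256 = 106 → 6a.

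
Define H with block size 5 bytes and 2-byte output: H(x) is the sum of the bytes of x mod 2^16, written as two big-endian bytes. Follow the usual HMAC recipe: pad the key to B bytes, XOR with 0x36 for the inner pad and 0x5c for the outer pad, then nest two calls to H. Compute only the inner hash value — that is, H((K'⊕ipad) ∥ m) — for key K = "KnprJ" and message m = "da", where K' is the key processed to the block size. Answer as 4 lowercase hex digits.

Key "KnprJ" = 4b 6e 70 72 4a is exactly B = 5 bytes: K' = 4b 6e 70 72 4a.
K' ⊕ ipad = 7d 58 46 44 7c.
Inner input = 7d 58 46 44 7c ∥ 64 61.
Inner hash: sum = 125+88+70+68+124+100+97 = 672 → 02 a0.

02a0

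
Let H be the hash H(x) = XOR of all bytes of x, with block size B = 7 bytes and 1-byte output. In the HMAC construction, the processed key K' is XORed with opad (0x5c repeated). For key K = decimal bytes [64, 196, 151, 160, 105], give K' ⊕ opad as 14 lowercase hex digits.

Key decimal bytes [64, 196, 151, 160, 105] = 40 c4 97 a0 69 is 5 bytes ≤ B = 7; zero-pad to 7 bytes: K' = 40 c4 97 a0 69 00 00.
XOR each byte with 0x5c: 40⊕5c=1c, c4⊕5c=98, 97⊕5c=cb, a0⊕5c=fc, 69⊕5c=35, 00⊕5c=5c, 00⊕5c=5c.

1c98cbfc355c5c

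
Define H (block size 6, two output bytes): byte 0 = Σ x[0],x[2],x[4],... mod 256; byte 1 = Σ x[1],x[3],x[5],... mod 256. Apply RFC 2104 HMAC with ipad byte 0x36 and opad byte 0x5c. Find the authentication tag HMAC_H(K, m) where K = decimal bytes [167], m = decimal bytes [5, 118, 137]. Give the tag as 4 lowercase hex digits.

3e2c

Key decimal bytes [167] = a7 is 1 byte ≤ B = 6; zero-pad to 6 bytes: K' = a7 00 00 00 00 00.
K' ⊕ ipad = 91 36 36 36 36 36.  K' ⊕ opad = fb 5c 5c 5c 5c 5c.
Inner input = (K'⊕ipad) ∥ m = 91 36 36 36 36 36 ∥ 05 76 89.
Inner hash: even-index sum = 395 mod 256 = 139; odd-index sum = 280 mod 256 = 24 → 8b 18.
Outer input = (K'⊕opad) ∥ inner = fb 5c 5c 5c 5c 5c ∥ 8b 18.
Outer hash (tag): even-index sum = 574 mod 256 = 62; odd-index sum = 300 mod 256 = 44 → 3e 2c.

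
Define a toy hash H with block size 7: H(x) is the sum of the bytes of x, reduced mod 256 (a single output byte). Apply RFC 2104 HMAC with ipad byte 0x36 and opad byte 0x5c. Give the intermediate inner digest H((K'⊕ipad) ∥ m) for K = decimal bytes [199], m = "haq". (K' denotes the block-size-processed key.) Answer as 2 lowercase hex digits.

Key decimal bytes [199] = c7 is 1 byte ≤ B = 7; zero-pad to 7 bytes: K' = c7 00 00 00 00 00 00.
K' ⊕ ipad = f1 36 36 36 36 36 36.
Inner input = f1 36 36 36 36 36 36 ∥ 68 61 71.
Inner hash: sum = 241+54+54+54+54+54+54+104+97+113 = 879; mod 256 = 111 → 6f.

6f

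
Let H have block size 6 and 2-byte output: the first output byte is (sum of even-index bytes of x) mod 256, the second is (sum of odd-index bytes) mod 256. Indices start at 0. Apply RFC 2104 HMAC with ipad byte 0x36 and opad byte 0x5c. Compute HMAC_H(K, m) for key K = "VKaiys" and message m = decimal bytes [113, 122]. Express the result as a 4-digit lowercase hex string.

e316

Key "VKaiys" = 56 4b 61 69 79 73 is exactly B = 6 bytes: K' = 56 4b 61 69 79 73.
K' ⊕ ipad = 60 7d 57 5f 4f 45.  K' ⊕ opad = 0a 17 3d 35 25 2f.
Inner input = (K'⊕ipad) ∥ m = 60 7d 57 5f 4f 45 ∥ 71 7a.
Inner hash: even-index sum = 375 mod 256 = 119; odd-index sum = 411 mod 256 = 155 → 77 9b.
Outer input = (K'⊕opad) ∥ inner = 0a 17 3d 35 25 2f ∥ 77 9b.
Outer hash (tag): even-index sum = 227 mod 256 = 227; odd-index sum = 278 mod 256 = 22 → e3 16.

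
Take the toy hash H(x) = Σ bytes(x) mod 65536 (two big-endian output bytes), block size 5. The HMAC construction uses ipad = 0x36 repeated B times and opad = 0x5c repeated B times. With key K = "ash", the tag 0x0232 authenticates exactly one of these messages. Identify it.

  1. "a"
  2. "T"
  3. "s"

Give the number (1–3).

Key "ash" = 61 73 68 is 3 bytes ≤ B = 5; zero-pad to 5 bytes: K' = 61 73 68 00 00.
K' ⊕ ipad = 57 45 5e 36 36; K' ⊕ opad = 3d 2f 34 5c 5c.
m1: inner = H(57 45 5e 36 36 61) = 01 c7; tag = H(3d 2f 34 5c 5c 01 c7) = 0220
m2: inner = H(57 45 5e 36 36 54) = 01 ba; tag = H(3d 2f 34 5c 5c 01 ba) = 0213
m3: inner = H(57 45 5e 36 36 73) = 01 d9; tag = H(3d 2f 34 5c 5c 01 d9) = 0232 ← matches

3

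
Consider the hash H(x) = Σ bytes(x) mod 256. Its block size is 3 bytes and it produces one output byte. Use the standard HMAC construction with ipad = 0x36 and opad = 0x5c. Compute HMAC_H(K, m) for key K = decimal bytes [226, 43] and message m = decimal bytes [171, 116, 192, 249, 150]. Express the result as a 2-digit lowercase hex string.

Key decimal bytes [226, 43] = e2 2b is 2 bytes ≤ B = 3; zero-pad to 3 bytes: K' = e2 2b 00.
K' ⊕ ipad = d4 1d 36.  K' ⊕ opad = be 77 5c.
Inner input = (K'⊕ipad) ∥ m = d4 1d 36 ∥ ab 74 c0 f9 96.
Inner hash: sum = 212+29+54+171+116+192+249+150 = 1173; mod 256 = 149 → 95.
Outer input = (K'⊕opad) ∥ inner = be 77 5c ∥ 95.
Outer hash (tag): sum = 190+119+92+149 = 550; mod 256 = 38 → 26.

26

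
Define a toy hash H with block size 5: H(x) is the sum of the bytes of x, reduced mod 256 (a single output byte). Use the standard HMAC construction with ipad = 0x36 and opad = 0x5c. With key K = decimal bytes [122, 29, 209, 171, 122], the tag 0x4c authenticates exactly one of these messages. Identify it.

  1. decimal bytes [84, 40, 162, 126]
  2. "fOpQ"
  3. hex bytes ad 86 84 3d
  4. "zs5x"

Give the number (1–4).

3

Key decimal bytes [122, 29, 209, 171, 122] = 7a 1d d1 ab 7a is exactly B = 5 bytes: K' = 7a 1d d1 ab 7a.
K' ⊕ ipad = 4c 2b e7 9d 4c; K' ⊕ opad = 26 41 8d f7 26.
m1: inner = H(4c 2b e7 9d 4c 54 28 a2 7e) = e3; tag = H(26 41 8d f7 26 e3) = f4
m2: inner = H(4c 2b e7 9d 4c 66 4f 70 51) = bd; tag = H(26 41 8d f7 26 bd) = ce
m3: inner = H(4c 2b e7 9d 4c ad 86 84 3d) = 3b; tag = H(26 41 8d f7 26 3b) = 4c ← matches
m4: inner = H(4c 2b e7 9d 4c 7a 73 35 78) = e1; tag = H(26 41 8d f7 26 e1) = f2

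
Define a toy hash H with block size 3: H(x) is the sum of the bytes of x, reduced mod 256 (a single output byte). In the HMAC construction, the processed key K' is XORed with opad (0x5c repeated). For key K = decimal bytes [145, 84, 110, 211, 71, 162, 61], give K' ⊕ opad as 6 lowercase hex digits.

105c5c

Key decimal bytes [145, 84, 110, 211, 71, 162, 61] = 91 54 6e d3 47 a2 3d is 7 bytes > B = 3, so hash it first: H(key) = 4c, then zero-pad to 3 bytes: K' = 4c 00 00.
XOR each byte with 0x5c: 4c⊕5c=10, 00⊕5c=5c, 00⊕5c=5c.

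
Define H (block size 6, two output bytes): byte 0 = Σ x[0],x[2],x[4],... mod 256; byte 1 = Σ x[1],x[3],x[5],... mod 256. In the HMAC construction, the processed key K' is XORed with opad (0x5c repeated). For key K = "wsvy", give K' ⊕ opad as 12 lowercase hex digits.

Key "wsvy" = 77 73 76 79 is 4 bytes ≤ B = 6; zero-pad to 6 bytes: K' = 77 73 76 79 00 00.
XOR each byte with 0x5c: 77⊕5c=2b, 73⊕5c=2f, 76⊕5c=2a, 79⊕5c=25, 00⊕5c=5c, 00⊕5c=5c.

2b2f2a255c5c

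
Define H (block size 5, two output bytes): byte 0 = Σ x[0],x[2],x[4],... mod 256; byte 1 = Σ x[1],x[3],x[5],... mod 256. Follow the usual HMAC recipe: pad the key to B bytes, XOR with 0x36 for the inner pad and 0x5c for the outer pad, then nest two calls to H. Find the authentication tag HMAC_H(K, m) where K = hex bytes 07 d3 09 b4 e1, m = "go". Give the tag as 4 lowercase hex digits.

3b2d

Key hex bytes 07 d3 09 b4 e1 is exactly B = 5 bytes: K' = 07 d3 09 b4 e1.
K' ⊕ ipad = 31 e5 3f 82 d7.  K' ⊕ opad = 5b 8f 55 e8 bd.
Inner input = (K'⊕ipad) ∥ m = 31 e5 3f 82 d7 ∥ 67 6f.
Inner hash: even-index sum = 438 mod 256 = 182; odd-index sum = 462 mod 256 = 206 → b6 ce.
Outer input = (K'⊕opad) ∥ inner = 5b 8f 55 e8 bd ∥ b6 ce.
Outer hash (tag): even-index sum = 571 mod 256 = 59; odd-index sum = 557 mod 256 = 45 → 3b 2d.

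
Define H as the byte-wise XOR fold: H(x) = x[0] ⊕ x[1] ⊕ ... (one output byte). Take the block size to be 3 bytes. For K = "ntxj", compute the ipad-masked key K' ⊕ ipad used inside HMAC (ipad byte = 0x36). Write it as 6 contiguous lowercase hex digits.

Key "ntxj" = 6e 74 78 6a is 4 bytes > B = 3, so hash it first: H(key) = 08, then zero-pad to 3 bytes: K' = 08 00 00.
XOR each byte with 0x36: 08⊕36=3e, 00⊕36=36, 00⊕36=36.

3e3636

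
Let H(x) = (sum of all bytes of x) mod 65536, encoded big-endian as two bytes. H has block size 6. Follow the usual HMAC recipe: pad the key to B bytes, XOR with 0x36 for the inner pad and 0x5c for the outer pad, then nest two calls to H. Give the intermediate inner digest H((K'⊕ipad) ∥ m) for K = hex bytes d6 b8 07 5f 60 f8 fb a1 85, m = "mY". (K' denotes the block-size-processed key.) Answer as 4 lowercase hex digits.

Key hex bytes d6 b8 07 5f 60 f8 fb a1 85 is 9 bytes > B = 6, so hash it first: H(key) = 05 6d, then zero-pad to 6 bytes: K' = 05 6d 00 00 00 00.
K' ⊕ ipad = 33 5b 36 36 36 36.
Inner input = 33 5b 36 36 36 36 ∥ 6d 59.
Inner hash: sum = 51+91+54+54+54+54+109+89 = 556 → 02 2c.

022c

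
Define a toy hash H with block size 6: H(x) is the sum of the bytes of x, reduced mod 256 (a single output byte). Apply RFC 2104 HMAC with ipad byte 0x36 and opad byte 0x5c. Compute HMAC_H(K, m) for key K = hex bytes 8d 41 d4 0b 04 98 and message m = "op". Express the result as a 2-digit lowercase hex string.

f9

Key hex bytes 8d 41 d4 0b 04 98 is exactly B = 6 bytes: K' = 8d 41 d4 0b 04 98.
K' ⊕ ipad = bb 77 e2 3d 32 ae.  K' ⊕ opad = d1 1d 88 57 58 c4.
Inner input = (K'⊕ipad) ∥ m = bb 77 e2 3d 32 ae ∥ 6f 70.
Inner hash: sum = 187+119+226+61+50+174+111+112 = 1040; mod 256 = 16 → 10.
Outer input = (K'⊕opad) ∥ inner = d1 1d 88 57 58 c4 ∥ 10.
Outer hash (tag): sum = 209+29+136+87+88+196+16 = 761; mod 256 = 249 → f9.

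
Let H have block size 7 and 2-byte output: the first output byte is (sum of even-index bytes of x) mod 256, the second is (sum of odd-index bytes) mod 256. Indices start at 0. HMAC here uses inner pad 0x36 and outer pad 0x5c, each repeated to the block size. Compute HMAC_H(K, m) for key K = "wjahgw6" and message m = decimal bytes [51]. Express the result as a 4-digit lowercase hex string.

3b7e

Key "wjahgw6" = 77 6a 61 68 67 77 36 is exactly B = 7 bytes: K' = 77 6a 61 68 67 77 36.
K' ⊕ ipad = 41 5c 57 5e 51 41 00.  K' ⊕ opad = 2b 36 3d 34 3b 2b 6a.
Inner input = (K'⊕ipad) ∥ m = 41 5c 57 5e 51 41 00 ∥ 33.
Inner hash: even-index sum = 233 mod 256 = 233; odd-index sum = 302 mod 256 = 46 → e9 2e.
Outer input = (K'⊕opad) ∥ inner = 2b 36 3d 34 3b 2b 6a ∥ e9 2e.
Outer hash (tag): even-index sum = 315 mod 256 = 59; odd-index sum = 382 mod 256 = 126 → 3b 7e.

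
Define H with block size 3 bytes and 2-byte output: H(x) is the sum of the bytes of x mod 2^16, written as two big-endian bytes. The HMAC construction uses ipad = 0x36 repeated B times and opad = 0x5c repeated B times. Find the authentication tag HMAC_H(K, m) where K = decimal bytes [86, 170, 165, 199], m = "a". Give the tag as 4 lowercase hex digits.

Key decimal bytes [86, 170, 165, 199] = 56 aa a5 c7 is 4 bytes > B = 3, so hash it first: H(key) = 02 6c, then zero-pad to 3 bytes: K' = 02 6c 00.
K' ⊕ ipad = 34 5a 36.  K' ⊕ opad = 5e 30 5c.
Inner input = (K'⊕ipad) ∥ m = 34 5a 36 ∥ 61.
Inner hash: sum = 52+90+54+97 = 293 → 01 25.
Outer input = (K'⊕opad) ∥ inner = 5e 30 5c ∥ 01 25.
Outer hash (tag): sum = 94+48+92+1+37 = 272 → 01 10.

0110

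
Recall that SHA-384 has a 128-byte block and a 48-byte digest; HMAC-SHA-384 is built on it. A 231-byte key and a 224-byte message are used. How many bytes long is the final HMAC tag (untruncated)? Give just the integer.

48

The tag is one SHA-384 digest: 48 bytes.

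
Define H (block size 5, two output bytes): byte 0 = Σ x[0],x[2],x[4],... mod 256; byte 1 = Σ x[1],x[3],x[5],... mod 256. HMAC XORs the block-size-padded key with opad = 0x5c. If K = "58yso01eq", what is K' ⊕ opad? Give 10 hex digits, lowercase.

e31c5c5c5c

Key "58yso01eq" = 35 38 79 73 6f 30 31 65 71 is 9 bytes > B = 5, so hash it first: H(key) = bf 40, then zero-pad to 5 bytes: K' = bf 40 00 00 00.
XOR each byte with 0x5c: bf⊕5c=e3, 40⊕5c=1c, 00⊕5c=5c, 00⊕5c=5c, 00⊕5c=5c.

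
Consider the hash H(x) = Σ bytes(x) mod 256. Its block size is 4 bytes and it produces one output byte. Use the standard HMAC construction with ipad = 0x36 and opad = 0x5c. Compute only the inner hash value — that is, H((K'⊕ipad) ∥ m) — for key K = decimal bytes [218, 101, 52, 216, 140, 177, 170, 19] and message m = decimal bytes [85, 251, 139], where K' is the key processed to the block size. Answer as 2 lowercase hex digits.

Key decimal bytes [218, 101, 52, 216, 140, 177, 170, 19] = da 65 34 d8 8c b1 aa 13 is 8 bytes > B = 4, so hash it first: H(key) = 45, then zero-pad to 4 bytes: K' = 45 00 00 00.
K' ⊕ ipad = 73 36 36 36.
Inner input = 73 36 36 36 ∥ 55 fb 8b.
Inner hash: sum = 115+54+54+54+85+251+139 = 752; mod 256 = 240 → f0.

f0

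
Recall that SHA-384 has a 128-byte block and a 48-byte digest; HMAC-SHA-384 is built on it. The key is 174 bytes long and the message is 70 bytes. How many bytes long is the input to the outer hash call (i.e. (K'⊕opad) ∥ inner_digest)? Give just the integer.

176

Key is 174 > 128 bytes, so it is hashed to 48 bytes then zero-padded to 128: |K'| = 128.
Outer input = (K'⊕opad) ∥ H(inner) → 128 + 48 = 176 bytes.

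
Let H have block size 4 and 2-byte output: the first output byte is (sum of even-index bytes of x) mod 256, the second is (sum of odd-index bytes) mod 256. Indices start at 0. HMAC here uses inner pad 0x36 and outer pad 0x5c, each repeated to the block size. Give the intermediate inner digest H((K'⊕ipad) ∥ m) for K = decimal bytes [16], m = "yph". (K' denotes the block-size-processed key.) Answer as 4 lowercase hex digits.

Key decimal bytes [16] = 10 is 1 byte ≤ B = 4; zero-pad to 4 bytes: K' = 10 00 00 00.
K' ⊕ ipad = 26 36 36 36.
Inner input = 26 36 36 36 ∥ 79 70 68.
Inner hash: even-index sum = 317 mod 256 = 61; odd-index sum = 220 mod 256 = 220 → 3d dc.

3ddc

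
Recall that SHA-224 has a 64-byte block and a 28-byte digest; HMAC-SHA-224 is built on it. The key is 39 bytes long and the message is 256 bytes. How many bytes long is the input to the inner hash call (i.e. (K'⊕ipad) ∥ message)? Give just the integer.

320

Key is 39 ≤ 64 bytes, zero-padded: |K'| = 64.
Inner input = (K'⊕ipad) ∥ m → 64 + 256 = 320 bytes.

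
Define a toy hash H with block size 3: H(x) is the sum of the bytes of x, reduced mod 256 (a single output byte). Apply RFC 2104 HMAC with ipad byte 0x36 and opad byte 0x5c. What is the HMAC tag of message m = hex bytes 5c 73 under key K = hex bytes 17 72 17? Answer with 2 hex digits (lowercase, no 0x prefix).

Key hex bytes 17 72 17 is exactly B = 3 bytes: K' = 17 72 17.
K' ⊕ ipad = 21 44 21.  K' ⊕ opad = 4b 2e 4b.
Inner input = (K'⊕ipad) ∥ m = 21 44 21 ∥ 5c 73.
Inner hash: sum = 33+68+33+92+115 = 341; mod 256 = 85 → 55.
Outer input = (K'⊕opad) ∥ inner = 4b 2e 4b ∥ 55.
Outer hash (tag): sum = 75+46+75+85 = 281; mod 256 = 25 → 19.

19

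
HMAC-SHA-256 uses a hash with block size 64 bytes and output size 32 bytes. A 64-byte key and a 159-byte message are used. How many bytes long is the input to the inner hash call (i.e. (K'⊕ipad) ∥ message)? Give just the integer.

223

Key is 64 ≤ 64 bytes, zero-padded: |K'| = 64.
Inner input = (K'⊕ipad) ∥ m → 64 + 159 = 223 bytes.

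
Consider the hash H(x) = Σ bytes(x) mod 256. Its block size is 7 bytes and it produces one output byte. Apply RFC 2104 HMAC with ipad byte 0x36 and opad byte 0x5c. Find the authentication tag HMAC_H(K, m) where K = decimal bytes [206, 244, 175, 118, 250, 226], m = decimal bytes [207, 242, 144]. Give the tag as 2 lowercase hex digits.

Key decimal bytes [206, 244, 175, 118, 250, 226] = ce f4 af 76 fa e2 is 6 bytes ≤ B = 7; zero-pad to 7 bytes: K' = ce f4 af 76 fa e2 00.
K' ⊕ ipad = f8 c2 99 40 cc d4 36.  K' ⊕ opad = 92 a8 f3 2a a6 be 5c.
Inner input = (K'⊕ipad) ∥ m = f8 c2 99 40 cc d4 36 ∥ cf f2 90.
Inner hash: sum = 248+194+153+64+204+212+54+207+242+144 = 1722; mod 256 = 186 → ba.
Outer input = (K'⊕opad) ∥ inner = 92 a8 f3 2a a6 be 5c ∥ ba.
Outer hash (tag): sum = 146+168+243+42+166+190+92+186 = 1233; mod 256 = 209 → d1.

d1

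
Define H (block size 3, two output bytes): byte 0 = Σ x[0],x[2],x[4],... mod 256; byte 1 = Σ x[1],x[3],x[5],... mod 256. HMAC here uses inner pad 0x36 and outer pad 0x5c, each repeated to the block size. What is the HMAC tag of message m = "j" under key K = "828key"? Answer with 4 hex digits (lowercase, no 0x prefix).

Key "828key" = 38 32 38 6b 65 79 is 6 bytes > B = 3, so hash it first: H(key) = d5 16, then zero-pad to 3 bytes: K' = d5 16 00.
K' ⊕ ipad = e3 20 36.  K' ⊕ opad = 89 4a 5c.
Inner input = (K'⊕ipad) ∥ m = e3 20 36 ∥ 6a.
Inner hash: even-index sum = 281 mod 256 = 25; odd-index sum = 138 mod 256 = 138 → 19 8a.
Outer input = (K'⊕opad) ∥ inner = 89 4a 5c ∥ 19 8a.
Outer hash (tag): even-index sum = 367 mod 256 = 111; odd-index sum = 99 mod 256 = 99 → 6f 63.

6f63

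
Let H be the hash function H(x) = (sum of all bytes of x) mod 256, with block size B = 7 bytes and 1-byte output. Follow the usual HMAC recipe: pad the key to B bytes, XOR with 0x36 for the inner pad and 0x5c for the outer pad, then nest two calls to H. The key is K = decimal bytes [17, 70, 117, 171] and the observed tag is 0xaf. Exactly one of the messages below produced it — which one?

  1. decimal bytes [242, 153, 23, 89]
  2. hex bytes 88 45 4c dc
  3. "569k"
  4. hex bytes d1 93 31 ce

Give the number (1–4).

Key decimal bytes [17, 70, 117, 171] = 11 46 75 ab is 4 bytes ≤ B = 7; zero-pad to 7 bytes: K' = 11 46 75 ab 00 00 00.
K' ⊕ ipad = 27 70 43 9d 36 36 36; K' ⊕ opad = 4d 1a 29 f7 5c 5c 5c.
m1: inner = H(27 70 43 9d 36 36 36 f2 99 17 59) = 14; tag = H(4d 1a 29 f7 5c 5c 5c 14) = af ← matches
m2: inner = H(27 70 43 9d 36 36 36 88 45 4c dc) = 0e; tag = H(4d 1a 29 f7 5c 5c 5c 0e) = a9
m3: inner = H(27 70 43 9d 36 36 36 35 36 39 6b) = 28; tag = H(4d 1a 29 f7 5c 5c 5c 28) = c3
m4: inner = H(27 70 43 9d 36 36 36 d1 93 31 ce) = 7c; tag = H(4d 1a 29 f7 5c 5c 5c 7c) = 17

1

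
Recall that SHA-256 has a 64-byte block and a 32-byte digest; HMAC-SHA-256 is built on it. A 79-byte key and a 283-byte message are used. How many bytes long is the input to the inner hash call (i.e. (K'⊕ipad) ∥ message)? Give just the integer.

Key is 79 > 64 bytes, so it is hashed to 32 bytes then zero-padded to 64: |K'| = 64.
Inner input = (K'⊕ipad) ∥ m → 64 + 283 = 347 bytes.

347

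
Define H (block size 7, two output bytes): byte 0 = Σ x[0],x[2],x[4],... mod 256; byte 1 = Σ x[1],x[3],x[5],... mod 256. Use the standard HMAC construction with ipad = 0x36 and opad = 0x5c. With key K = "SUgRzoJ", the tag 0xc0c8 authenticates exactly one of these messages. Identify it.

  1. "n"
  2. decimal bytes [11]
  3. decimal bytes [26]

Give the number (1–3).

Key "SUgRzoJ" = 53 55 67 52 7a 6f 4a is exactly B = 7 bytes: K' = 53 55 67 52 7a 6f 4a.
K' ⊕ ipad = 65 63 51 64 4c 59 7c; K' ⊕ opad = 0f 09 3b 0e 26 33 16.
m1: inner = H(65 63 51 64 4c 59 7c 6e) = 7e 8e; tag = H(0f 09 3b 0e 26 33 16 7e 8e) = 14c8
m2: inner = H(65 63 51 64 4c 59 7c 0b) = 7e 2b; tag = H(0f 09 3b 0e 26 33 16 7e 2b) = b1c8
m3: inner = H(65 63 51 64 4c 59 7c 1a) = 7e 3a; tag = H(0f 09 3b 0e 26 33 16 7e 3a) = c0c8 ← matches

3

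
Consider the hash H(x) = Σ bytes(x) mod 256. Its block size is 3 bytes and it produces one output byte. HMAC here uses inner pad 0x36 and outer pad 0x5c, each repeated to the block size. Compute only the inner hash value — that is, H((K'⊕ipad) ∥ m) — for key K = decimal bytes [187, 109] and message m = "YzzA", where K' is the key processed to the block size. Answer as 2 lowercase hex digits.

ac

Key decimal bytes [187, 109] = bb 6d is 2 bytes ≤ B = 3; zero-pad to 3 bytes: K' = bb 6d 00.
K' ⊕ ipad = 8d 5b 36.
Inner input = 8d 5b 36 ∥ 59 7a 7a 41.
Inner hash: sum = 141+91+54+89+122+122+65 = 684; mod 256 = 172 → ac.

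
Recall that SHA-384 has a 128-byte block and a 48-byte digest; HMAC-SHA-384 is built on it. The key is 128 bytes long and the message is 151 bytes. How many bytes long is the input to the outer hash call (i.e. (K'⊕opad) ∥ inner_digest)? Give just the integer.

176

Key is 128 ≤ 128 bytes, zero-padded: |K'| = 128.
Outer input = (K'⊕opad) ∥ H(inner) → 128 + 48 = 176 bytes.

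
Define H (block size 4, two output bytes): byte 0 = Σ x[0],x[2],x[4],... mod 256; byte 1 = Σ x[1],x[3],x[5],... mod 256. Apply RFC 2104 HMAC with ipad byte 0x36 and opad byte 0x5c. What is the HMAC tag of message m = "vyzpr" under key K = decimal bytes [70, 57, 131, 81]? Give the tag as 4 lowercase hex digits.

Key decimal bytes [70, 57, 131, 81] = 46 39 83 51 is exactly B = 4 bytes: K' = 46 39 83 51.
K' ⊕ ipad = 70 0f b5 67.  K' ⊕ opad = 1a 65 df 0d.
Inner input = (K'⊕ipad) ∥ m = 70 0f b5 67 ∥ 76 79 7a 70 72.
Inner hash: even-index sum = 647 mod 256 = 135; odd-index sum = 351 mod 256 = 95 → 87 5f.
Outer input = (K'⊕opad) ∥ inner = 1a 65 df 0d ∥ 87 5f.
Outer hash (tag): even-index sum = 384 mod 256 = 128; odd-index sum = 209 mod 256 = 209 → 80 d1.

80d1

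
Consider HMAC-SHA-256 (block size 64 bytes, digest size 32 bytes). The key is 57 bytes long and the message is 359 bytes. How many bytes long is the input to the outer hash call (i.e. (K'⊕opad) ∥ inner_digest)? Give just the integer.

Key is 57 ≤ 64 bytes, zero-padded: |K'| = 64.
Outer input = (K'⊕opad) ∥ H(inner) → 64 + 32 = 96 bytes.

96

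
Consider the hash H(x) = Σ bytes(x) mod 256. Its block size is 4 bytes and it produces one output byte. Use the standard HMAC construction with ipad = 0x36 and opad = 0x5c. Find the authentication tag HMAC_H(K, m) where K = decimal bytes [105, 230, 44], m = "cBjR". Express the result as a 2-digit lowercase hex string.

9b

Key decimal bytes [105, 230, 44] = 69 e6 2c is 3 bytes ≤ B = 4; zero-pad to 4 bytes: K' = 69 e6 2c 00.
K' ⊕ ipad = 5f d0 1a 36.  K' ⊕ opad = 35 ba 70 5c.
Inner input = (K'⊕ipad) ∥ m = 5f d0 1a 36 ∥ 63 42 6a 52.
Inner hash: sum = 95+208+26+54+99+66+106+82 = 736; mod 256 = 224 → e0.
Outer input = (K'⊕opad) ∥ inner = 35 ba 70 5c ∥ e0.
Outer hash (tag): sum = 53+186+112+92+224 = 667; mod 256 = 155 → 9b.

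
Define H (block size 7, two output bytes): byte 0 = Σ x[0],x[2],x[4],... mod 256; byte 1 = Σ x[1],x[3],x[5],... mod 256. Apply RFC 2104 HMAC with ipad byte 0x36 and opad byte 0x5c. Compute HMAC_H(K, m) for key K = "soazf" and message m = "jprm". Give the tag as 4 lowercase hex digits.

Key "soazf" = 73 6f 61 7a 66 is 5 bytes ≤ B = 7; zero-pad to 7 bytes: K' = 73 6f 61 7a 66 00 00.
K' ⊕ ipad = 45 59 57 4c 50 36 36.  K' ⊕ opad = 2f 33 3d 26 3a 5c 5c.
Inner input = (K'⊕ipad) ∥ m = 45 59 57 4c 50 36 36 ∥ 6a 70 72 6d.
Inner hash: even-index sum = 511 mod 256 = 255; odd-index sum = 439 mod 256 = 183 → ff b7.
Outer input = (K'⊕opad) ∥ inner = 2f 33 3d 26 3a 5c 5c ∥ ff b7.
Outer hash (tag): even-index sum = 441 mod 256 = 185; odd-index sum = 436 mod 256 = 180 → b9 b4.

b9b4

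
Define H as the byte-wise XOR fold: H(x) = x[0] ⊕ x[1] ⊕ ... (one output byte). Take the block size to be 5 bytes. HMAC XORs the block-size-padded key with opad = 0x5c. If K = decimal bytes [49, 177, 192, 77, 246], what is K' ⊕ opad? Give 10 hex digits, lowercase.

Key decimal bytes [49, 177, 192, 77, 246] = 31 b1 c0 4d f6 is exactly B = 5 bytes: K' = 31 b1 c0 4d f6.
XOR each byte with 0x5c: 31⊕5c=6d, b1⊕5c=ed, c0⊕5c=9c, 4d⊕5c=11, f6⊕5c=aa.

6ded9c11aa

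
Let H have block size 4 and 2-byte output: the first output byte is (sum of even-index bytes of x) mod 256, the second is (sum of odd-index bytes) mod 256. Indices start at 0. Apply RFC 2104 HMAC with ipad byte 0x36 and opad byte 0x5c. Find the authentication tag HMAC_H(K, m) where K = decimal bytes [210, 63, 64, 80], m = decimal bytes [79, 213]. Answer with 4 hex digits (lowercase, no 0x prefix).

53b3

Key decimal bytes [210, 63, 64, 80] = d2 3f 40 50 is exactly B = 4 bytes: K' = d2 3f 40 50.
K' ⊕ ipad = e4 09 76 66.  K' ⊕ opad = 8e 63 1c 0c.
Inner input = (K'⊕ipad) ∥ m = e4 09 76 66 ∥ 4f d5.
Inner hash: even-index sum = 425 mod 256 = 169; odd-index sum = 324 mod 256 = 68 → a9 44.
Outer input = (K'⊕opad) ∥ inner = 8e 63 1c 0c ∥ a9 44.
Outer hash (tag): even-index sum = 339 mod 256 = 83; odd-index sum = 179 mod 256 = 179 → 53 b3.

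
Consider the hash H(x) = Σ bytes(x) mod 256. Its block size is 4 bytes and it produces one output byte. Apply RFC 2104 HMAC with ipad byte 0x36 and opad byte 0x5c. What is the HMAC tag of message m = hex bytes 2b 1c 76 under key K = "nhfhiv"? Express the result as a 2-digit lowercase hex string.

07

Key "nhfhiv" = 6e 68 66 68 69 76 is 6 bytes > B = 4, so hash it first: H(key) = 83, then zero-pad to 4 bytes: K' = 83 00 00 00.
K' ⊕ ipad = b5 36 36 36.  K' ⊕ opad = df 5c 5c 5c.
Inner input = (K'⊕ipad) ∥ m = b5 36 36 36 ∥ 2b 1c 76.
Inner hash: sum = 181+54+54+54+43+28+118 = 532; mod 256 = 20 → 14.
Outer input = (K'⊕opad) ∥ inner = df 5c 5c 5c ∥ 14.
Outer hash (tag): sum = 223+92+92+92+20 = 519; mod 256 = 7 → 07.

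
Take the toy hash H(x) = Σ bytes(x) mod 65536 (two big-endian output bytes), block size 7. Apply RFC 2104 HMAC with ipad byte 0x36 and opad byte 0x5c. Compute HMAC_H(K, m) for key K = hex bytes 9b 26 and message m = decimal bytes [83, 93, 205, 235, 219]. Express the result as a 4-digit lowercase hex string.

Key hex bytes 9b 26 is 2 bytes ≤ B = 7; zero-pad to 7 bytes: K' = 9b 26 00 00 00 00 00.
K' ⊕ ipad = ad 10 36 36 36 36 36.  K' ⊕ opad = c7 7a 5c 5c 5c 5c 5c.
Inner input = (K'⊕ipad) ∥ m = ad 10 36 36 36 36 36 ∥ 53 5d cd eb db.
Inner hash: sum = 173+16+54+54+54+54+54+83+93+205+235+219 = 1294 → 05 0e.
Outer input = (K'⊕opad) ∥ inner = c7 7a 5c 5c 5c 5c 5c ∥ 05 0e.
Outer hash (tag): sum = 199+122+92+92+92+92+92+5+14 = 800 → 03 20.

0320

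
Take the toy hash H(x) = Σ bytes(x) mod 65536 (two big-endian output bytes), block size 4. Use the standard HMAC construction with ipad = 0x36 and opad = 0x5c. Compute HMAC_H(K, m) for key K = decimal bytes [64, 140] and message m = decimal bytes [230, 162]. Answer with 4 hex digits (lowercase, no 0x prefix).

Key decimal bytes [64, 140] = 40 8c is 2 bytes ≤ B = 4; zero-pad to 4 bytes: K' = 40 8c 00 00.
K' ⊕ ipad = 76 ba 36 36.  K' ⊕ opad = 1c d0 5c 5c.
Inner input = (K'⊕ipad) ∥ m = 76 ba 36 36 ∥ e6 a2.
Inner hash: sum = 118+186+54+54+230+162 = 804 → 03 24.
Outer input = (K'⊕opad) ∥ inner = 1c d0 5c 5c ∥ 03 24.
Outer hash (tag): sum = 28+208+92+92+3+36 = 459 → 01 cb.

01cb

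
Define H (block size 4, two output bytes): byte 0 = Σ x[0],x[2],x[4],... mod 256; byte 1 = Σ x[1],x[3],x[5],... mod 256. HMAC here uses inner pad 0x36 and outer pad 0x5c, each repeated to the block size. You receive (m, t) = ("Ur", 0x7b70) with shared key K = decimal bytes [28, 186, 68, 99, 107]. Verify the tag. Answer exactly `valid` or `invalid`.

Key decimal bytes [28, 186, 68, 99, 107] = 1c ba 44 63 6b is 5 bytes > B = 4, so hash it first: H(key) = cb 1d, then zero-pad to 4 bytes: K' = cb 1d 00 00.
K' ⊕ ipad = fd 2b 36 36; K' ⊕ opad = 97 41 5c 5c.
Inner hash: even-index sum = 392 mod 256 = 136; odd-index sum = 211 mod 256 = 211 → 88 d3.
Outer hash (recomputed tag): even-index sum = 379 mod 256 = 123; odd-index sum = 368 mod 256 = 112 → 7b 70.
Recomputed tag = 7b70; claimed = 7b70 → match.

valid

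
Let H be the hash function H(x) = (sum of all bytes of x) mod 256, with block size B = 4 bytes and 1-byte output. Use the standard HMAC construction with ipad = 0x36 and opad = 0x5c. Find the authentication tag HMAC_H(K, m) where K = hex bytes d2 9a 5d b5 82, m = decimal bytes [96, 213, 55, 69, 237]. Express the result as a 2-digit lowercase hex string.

Key hex bytes d2 9a 5d b5 82 is 5 bytes > B = 4, so hash it first: H(key) = 00, then zero-pad to 4 bytes: K' = 00 00 00 00.
K' ⊕ ipad = 36 36 36 36.  K' ⊕ opad = 5c 5c 5c 5c.
Inner input = (K'⊕ipad) ∥ m = 36 36 36 36 ∥ 60 d5 37 45 ed.
Inner hash: sum = 54+54+54+54+96+213+55+69+237 = 886; mod 256 = 118 → 76.
Outer input = (K'⊕opad) ∥ inner = 5c 5c 5c 5c ∥ 76.
Outer hash (tag): sum = 92+92+92+92+118 = 486; mod 256 = 230 → e6.

e6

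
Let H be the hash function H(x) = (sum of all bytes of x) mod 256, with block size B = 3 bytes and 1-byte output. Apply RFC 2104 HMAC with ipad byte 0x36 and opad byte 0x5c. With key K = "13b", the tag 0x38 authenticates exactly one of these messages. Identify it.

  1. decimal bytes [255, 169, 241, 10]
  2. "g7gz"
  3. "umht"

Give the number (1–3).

Key "13b" = 31 33 62 is exactly B = 3 bytes: K' = 31 33 62.
K' ⊕ ipad = 07 05 54; K' ⊕ opad = 6d 6f 3e.
m1: inner = H(07 05 54 ff a9 f1 0a) = 03; tag = H(6d 6f 3e 03) = 1d
m2: inner = H(07 05 54 67 37 67 7a) = df; tag = H(6d 6f 3e df) = f9
m3: inner = H(07 05 54 75 6d 68 74) = 1e; tag = H(6d 6f 3e 1e) = 38 ← matches

3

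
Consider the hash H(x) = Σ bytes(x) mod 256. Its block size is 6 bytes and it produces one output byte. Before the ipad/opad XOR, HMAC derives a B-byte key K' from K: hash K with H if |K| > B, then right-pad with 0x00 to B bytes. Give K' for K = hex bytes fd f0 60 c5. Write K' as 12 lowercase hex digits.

fdf060c50000

Key hex bytes fd f0 60 c5 is 4 bytes ≤ B = 6; zero-pad to 6 bytes: K' = fd f0 60 c5 00 00.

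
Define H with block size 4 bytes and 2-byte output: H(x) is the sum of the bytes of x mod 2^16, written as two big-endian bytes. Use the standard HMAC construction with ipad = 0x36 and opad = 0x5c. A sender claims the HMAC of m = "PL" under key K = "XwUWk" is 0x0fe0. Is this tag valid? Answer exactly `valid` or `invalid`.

Key "XwUWk" = 58 77 55 57 6b is 5 bytes > B = 4, so hash it first: H(key) = 01 e6, then zero-pad to 4 bytes: K' = 01 e6 00 00.
K' ⊕ ipad = 37 d0 36 36; K' ⊕ opad = 5d ba 5c 5c.
Inner hash: sum = 55+208+54+54+80+76 = 527 → 02 0f.
Outer hash (recomputed tag): sum = 93+186+92+92+2+15 = 480 → 01 e0.
Recomputed tag = 01e0; claimed = 0fe0 → mismatch.

invalid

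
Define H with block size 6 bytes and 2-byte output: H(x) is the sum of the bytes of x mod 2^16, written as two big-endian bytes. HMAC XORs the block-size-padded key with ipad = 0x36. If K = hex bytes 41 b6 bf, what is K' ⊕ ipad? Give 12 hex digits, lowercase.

778089363636

Key hex bytes 41 b6 bf is 3 bytes ≤ B = 6; zero-pad to 6 bytes: K' = 41 b6 bf 00 00 00.
XOR each byte with 0x36: 41⊕36=77, b6⊕36=80, bf⊕36=89, 00⊕36=36, 00⊕36=36, 00⊕36=36.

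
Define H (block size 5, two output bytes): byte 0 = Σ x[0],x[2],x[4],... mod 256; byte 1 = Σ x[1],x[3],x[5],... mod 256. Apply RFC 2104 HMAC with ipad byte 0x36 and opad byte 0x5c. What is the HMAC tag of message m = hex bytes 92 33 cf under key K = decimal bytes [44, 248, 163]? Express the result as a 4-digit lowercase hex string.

Key decimal bytes [44, 248, 163] = 2c f8 a3 is 3 bytes ≤ B = 5; zero-pad to 5 bytes: K' = 2c f8 a3 00 00.
K' ⊕ ipad = 1a ce 95 36 36.  K' ⊕ opad = 70 a4 ff 5c 5c.
Inner input = (K'⊕ipad) ∥ m = 1a ce 95 36 36 ∥ 92 33 cf.
Inner hash: even-index sum = 280 mod 256 = 24; odd-index sum = 613 mod 256 = 101 → 18 65.
Outer input = (K'⊕opad) ∥ inner = 70 a4 ff 5c 5c ∥ 18 65.
Outer hash (tag): even-index sum = 560 mod 256 = 48; odd-index sum = 280 mod 256 = 24 → 30 18.

3018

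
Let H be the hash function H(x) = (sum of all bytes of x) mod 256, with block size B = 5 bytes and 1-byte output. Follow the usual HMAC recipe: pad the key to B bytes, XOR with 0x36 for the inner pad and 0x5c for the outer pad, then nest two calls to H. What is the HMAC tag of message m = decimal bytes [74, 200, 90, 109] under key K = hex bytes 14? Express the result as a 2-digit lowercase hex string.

8b

Key hex bytes 14 is 1 byte ≤ B = 5; zero-pad to 5 bytes: K' = 14 00 00 00 00.
K' ⊕ ipad = 22 36 36 36 36.  K' ⊕ opad = 48 5c 5c 5c 5c.
Inner input = (K'⊕ipad) ∥ m = 22 36 36 36 36 ∥ 4a c8 5a 6d.
Inner hash: sum = 34+54+54+54+54+74+200+90+109 = 723; mod 256 = 211 → d3.
Outer input = (K'⊕opad) ∥ inner = 48 5c 5c 5c 5c ∥ d3.
Outer hash (tag): sum = 72+92+92+92+92+211 = 651; mod 256 = 139 → 8b.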